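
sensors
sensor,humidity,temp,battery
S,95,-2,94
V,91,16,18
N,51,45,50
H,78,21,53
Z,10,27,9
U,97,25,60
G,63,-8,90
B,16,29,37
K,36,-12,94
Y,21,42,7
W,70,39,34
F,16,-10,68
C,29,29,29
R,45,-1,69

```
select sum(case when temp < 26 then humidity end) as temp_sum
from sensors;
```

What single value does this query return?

sensor=S: ✓ → 95
sensor=V: ✓ → 91
sensor=N: ✗
sensor=H: ✓ → 78
sensor=Z: ✗
sensor=U: ✓ → 97
sensor=G: ✓ → 63
sensor=B: ✗
sensor=K: ✓ → 36
sensor=Y: ✗
sensor=W: ✗
sensor=F: ✓ → 16
sensor=C: ✗
sensor=R: ✓ → 45
temp_sum = 95 + 91 + 78 + 97 + 63 + 36 + 16 + 45 = 521

521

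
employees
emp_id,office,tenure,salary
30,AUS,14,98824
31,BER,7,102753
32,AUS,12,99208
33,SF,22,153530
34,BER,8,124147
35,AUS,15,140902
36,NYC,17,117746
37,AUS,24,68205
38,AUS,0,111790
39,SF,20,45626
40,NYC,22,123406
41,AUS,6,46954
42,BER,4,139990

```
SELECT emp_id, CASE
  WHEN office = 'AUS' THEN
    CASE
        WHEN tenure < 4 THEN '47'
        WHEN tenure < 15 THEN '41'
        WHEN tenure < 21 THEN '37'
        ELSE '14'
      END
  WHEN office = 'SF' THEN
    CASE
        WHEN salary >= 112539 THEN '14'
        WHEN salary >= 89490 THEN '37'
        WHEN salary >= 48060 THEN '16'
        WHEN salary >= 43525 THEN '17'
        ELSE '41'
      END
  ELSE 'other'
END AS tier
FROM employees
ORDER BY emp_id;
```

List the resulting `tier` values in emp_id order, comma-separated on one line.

emp_id=30: office='AUS' → inner[tenure < 15] → 41
emp_id=31: office='BER' → outer ELSE → other
emp_id=32: office='AUS' → inner[tenure < 15] → 41
emp_id=33: office='SF' → inner[salary >= 112539] → 14
emp_id=34: office='BER' → outer ELSE → other
emp_id=35: office='AUS' → inner[tenure < 21] → 37
emp_id=36: office='NYC' → outer ELSE → other
emp_id=37: office='AUS' → inner[ELSE] → 14
emp_id=38: office='AUS' → inner[tenure < 4] → 47
emp_id=39: office='SF' → inner[salary >= 43525] → 17
emp_id=40: office='NYC' → outer ELSE → other
emp_id=41: office='AUS' → inner[tenure < 15] → 41
emp_id=42: office='BER' → outer ELSE → other

41, other, 41, 14, other, 37, other, 14, 47, 17, other, 41, other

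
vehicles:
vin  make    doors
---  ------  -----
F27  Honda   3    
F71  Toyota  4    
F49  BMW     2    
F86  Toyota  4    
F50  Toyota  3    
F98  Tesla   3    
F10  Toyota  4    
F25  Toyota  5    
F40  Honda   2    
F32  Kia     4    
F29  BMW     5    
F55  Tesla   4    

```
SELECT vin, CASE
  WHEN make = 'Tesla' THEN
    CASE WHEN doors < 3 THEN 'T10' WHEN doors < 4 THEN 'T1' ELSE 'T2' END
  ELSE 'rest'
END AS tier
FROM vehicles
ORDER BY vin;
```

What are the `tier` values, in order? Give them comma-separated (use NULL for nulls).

rest, rest, rest, rest, rest, rest, rest, rest, T2, rest, rest, T1

vin=F10: make='Toyota' → outer ELSE → rest
vin=F25: make='Toyota' → outer ELSE → rest
vin=F27: make='Honda' → outer ELSE → rest
vin=F29: make='BMW' → outer ELSE → rest
vin=F32: make='Kia' → outer ELSE → rest
vin=F40: make='Honda' → outer ELSE → rest
vin=F49: make='BMW' → outer ELSE → rest
vin=F50: make='Toyota' → outer ELSE → rest
vin=F55: make='Tesla' → inner[ELSE] → T2
vin=F71: make='Toyota' → outer ELSE → rest
vin=F86: make='Toyota' → outer ELSE → rest
vin=F98: make='Tesla' → inner[doors < 4] → T1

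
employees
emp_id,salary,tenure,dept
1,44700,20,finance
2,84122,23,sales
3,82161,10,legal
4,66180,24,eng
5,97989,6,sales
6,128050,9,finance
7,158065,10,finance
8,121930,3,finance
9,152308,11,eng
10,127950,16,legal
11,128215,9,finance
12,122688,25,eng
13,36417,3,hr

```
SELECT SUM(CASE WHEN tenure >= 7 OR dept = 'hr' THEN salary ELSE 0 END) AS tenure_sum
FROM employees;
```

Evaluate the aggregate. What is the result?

1130856

emp_id=1: ✓ → 44700
emp_id=2: ✓ → 84122
emp_id=3: ✓ → 82161
emp_id=4: ✓ → 66180
emp_id=5: ✗
emp_id=6: ✓ → 128050
emp_id=7: ✓ → 158065
emp_id=8: ✗
emp_id=9: ✓ → 152308
emp_id=10: ✓ → 127950
emp_id=11: ✓ → 128215
emp_id=12: ✓ → 122688
emp_id=13: ✓ → 36417
tenure_sum = 44700 + 84122 + 82161 + 66180 + 128050 + 158065 + 152308 + 127950 + 128215 + 122688 + 36417 = 1130856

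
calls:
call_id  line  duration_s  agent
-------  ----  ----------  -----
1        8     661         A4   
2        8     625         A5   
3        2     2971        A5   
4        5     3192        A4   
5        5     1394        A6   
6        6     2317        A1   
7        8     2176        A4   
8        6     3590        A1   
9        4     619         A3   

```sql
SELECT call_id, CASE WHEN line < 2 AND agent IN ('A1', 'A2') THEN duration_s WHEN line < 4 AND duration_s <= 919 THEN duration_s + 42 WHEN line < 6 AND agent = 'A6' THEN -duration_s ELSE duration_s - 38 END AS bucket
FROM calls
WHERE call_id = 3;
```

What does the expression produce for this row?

2933

call_id = 3: line=2, duration_s=2971, agent=A5.
line < 2 AND agent IN ('A1', 'A2') → false
line < 4 AND duration_s <= 919 → false
line < 6 AND agent = 'A6' → false
No prior WHEN matched → ELSE → 2933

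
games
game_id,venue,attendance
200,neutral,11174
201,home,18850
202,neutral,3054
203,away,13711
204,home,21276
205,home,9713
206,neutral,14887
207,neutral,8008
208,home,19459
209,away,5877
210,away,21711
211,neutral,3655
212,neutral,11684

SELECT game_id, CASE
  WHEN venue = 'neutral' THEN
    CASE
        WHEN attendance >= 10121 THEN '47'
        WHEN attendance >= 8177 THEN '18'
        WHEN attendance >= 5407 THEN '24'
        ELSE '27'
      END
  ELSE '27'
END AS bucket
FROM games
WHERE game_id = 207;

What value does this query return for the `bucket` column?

24

game_id = 207: venue=neutral, attendance=8008.
venue='neutral' → inner[attendance >= 5407] → 24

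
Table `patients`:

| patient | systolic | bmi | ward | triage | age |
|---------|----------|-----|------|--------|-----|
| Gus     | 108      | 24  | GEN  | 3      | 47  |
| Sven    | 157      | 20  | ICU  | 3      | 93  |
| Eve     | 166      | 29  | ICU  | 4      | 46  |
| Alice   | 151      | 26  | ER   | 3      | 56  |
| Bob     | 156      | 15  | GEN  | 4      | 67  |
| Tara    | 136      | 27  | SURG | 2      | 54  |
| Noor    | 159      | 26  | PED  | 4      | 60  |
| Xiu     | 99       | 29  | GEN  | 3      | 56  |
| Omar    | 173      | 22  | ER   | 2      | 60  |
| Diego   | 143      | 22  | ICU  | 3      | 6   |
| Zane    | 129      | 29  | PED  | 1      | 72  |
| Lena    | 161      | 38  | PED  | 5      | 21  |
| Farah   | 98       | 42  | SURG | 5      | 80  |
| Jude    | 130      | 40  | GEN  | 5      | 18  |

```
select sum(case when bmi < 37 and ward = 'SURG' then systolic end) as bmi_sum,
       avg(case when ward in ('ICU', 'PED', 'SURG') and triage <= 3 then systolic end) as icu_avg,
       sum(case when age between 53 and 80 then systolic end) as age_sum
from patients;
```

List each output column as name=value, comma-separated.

[bmi_sum: bmi < 37 and ward = 'SURG']
patient=Gus: ✗
patient=Sven: ✗
patient=Eve: ✗
patient=Alice: ✗
patient=Bob: ✗
patient=Tara: ✓ → 136
patient=Noor: ✗
patient=Xiu: ✗
patient=Omar: ✗
patient=Diego: ✗
patient=Zane: ✗
patient=Lena: ✗
patient=Farah: ✗
patient=Jude: ✗
bmi_sum = 136
—
[icu_avg: ward in ('ICU', 'PED', 'SURG') and triage <= 3]
patient=Gus: ✗
patient=Sven: ✓ → 157
patient=Eve: ✗
patient=Alice: ✗
patient=Bob: ✗
patient=Tara: ✓ → 136
patient=Noor: ✗
patient=Xiu: ✗
patient=Omar: ✗
patient=Diego: ✓ → 143
patient=Zane: ✓ → 129
patient=Lena: ✗
patient=Farah: ✗
patient=Jude: ✗
icu_avg = (157 + 136 + 143 + 129) / 4 = 141.25
—
[age_sum: age between 53 and 80]
patient=Gus: ✗
patient=Sven: ✗
patient=Eve: ✗
patient=Alice: ✓ → 151
patient=Bob: ✓ → 156
patient=Tara: ✓ → 136
patient=Noor: ✓ → 159
patient=Xiu: ✓ → 99
patient=Omar: ✓ → 173
patient=Diego: ✗
patient=Zane: ✓ → 129
patient=Lena: ✗
patient=Farah: ✓ → 98
patient=Jude: ✗
age_sum = 151 + 156 + 136 + 159 + 99 + 173 + 129 + 98 = 1101

bmi_sum=136, icu_avg=141.25, age_sum=1101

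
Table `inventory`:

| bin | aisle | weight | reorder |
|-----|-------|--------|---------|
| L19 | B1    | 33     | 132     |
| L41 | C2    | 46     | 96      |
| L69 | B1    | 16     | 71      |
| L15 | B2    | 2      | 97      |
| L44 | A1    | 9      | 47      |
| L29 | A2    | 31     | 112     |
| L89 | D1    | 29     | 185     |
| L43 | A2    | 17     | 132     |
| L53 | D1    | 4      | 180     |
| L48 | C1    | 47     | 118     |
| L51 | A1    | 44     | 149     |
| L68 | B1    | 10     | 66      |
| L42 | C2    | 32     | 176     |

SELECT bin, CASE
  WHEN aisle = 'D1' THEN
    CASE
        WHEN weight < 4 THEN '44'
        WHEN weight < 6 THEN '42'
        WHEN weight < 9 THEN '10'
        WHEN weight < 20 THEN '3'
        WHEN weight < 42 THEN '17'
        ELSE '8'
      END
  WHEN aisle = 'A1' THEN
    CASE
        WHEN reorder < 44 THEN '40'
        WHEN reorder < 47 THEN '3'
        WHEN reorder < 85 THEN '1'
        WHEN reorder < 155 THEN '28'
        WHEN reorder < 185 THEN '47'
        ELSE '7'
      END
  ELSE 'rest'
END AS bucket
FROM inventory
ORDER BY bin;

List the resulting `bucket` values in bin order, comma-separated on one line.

bin=L15: aisle='B2' → outer ELSE → rest
bin=L19: aisle='B1' → outer ELSE → rest
bin=L29: aisle='A2' → outer ELSE → rest
bin=L41: aisle='C2' → outer ELSE → rest
bin=L42: aisle='C2' → outer ELSE → rest
bin=L43: aisle='A2' → outer ELSE → rest
bin=L44: aisle='A1' → inner[reorder < 85] → 1
bin=L48: aisle='C1' → outer ELSE → rest
bin=L51: aisle='A1' → inner[reorder < 155] → 28
bin=L53: aisle='D1' → inner[weight < 6] → 42
bin=L68: aisle='B1' → outer ELSE → rest
bin=L69: aisle='B1' → outer ELSE → rest
bin=L89: aisle='D1' → inner[weight < 42] → 17

rest, rest, rest, rest, rest, rest, 1, rest, 28, 42, rest, rest, 17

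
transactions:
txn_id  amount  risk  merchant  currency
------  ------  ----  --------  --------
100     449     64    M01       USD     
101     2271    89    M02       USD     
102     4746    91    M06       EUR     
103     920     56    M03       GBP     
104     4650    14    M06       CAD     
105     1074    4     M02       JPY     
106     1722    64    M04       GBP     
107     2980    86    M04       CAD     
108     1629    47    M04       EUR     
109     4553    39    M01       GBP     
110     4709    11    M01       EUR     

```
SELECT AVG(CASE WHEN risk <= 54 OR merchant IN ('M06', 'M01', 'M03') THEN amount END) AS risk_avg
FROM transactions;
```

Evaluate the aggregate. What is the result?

txn_id=100: ✓ → 449
txn_id=101: ✗
txn_id=102: ✓ → 4746
txn_id=103: ✓ → 920
txn_id=104: ✓ → 4650
txn_id=105: ✓ → 1074
txn_id=106: ✗
txn_id=107: ✗
txn_id=108: ✓ → 1629
txn_id=109: ✓ → 4553
txn_id=110: ✓ → 4709
risk_avg = (449 + 4746 + 920 + 4650 + 1074 + 1629 + 4553 + 4709) / 8 = 2841.25

2841.25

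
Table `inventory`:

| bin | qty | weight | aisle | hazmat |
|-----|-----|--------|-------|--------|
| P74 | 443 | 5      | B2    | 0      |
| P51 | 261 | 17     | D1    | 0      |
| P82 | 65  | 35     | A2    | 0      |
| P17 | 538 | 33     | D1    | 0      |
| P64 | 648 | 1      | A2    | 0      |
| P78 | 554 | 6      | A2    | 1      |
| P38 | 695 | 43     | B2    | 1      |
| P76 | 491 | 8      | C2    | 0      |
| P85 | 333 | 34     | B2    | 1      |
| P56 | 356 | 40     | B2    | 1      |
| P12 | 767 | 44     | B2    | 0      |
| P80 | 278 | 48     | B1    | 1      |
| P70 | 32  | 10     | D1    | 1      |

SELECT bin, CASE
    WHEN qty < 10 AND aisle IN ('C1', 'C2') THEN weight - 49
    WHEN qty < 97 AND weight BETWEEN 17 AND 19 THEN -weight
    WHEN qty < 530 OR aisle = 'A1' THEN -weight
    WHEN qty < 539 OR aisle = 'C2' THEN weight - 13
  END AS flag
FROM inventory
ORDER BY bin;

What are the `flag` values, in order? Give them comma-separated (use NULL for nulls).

NULL, 20, NULL, -17, -40, NULL, -10, -5, -8, NULL, -48, -35, -34

bin=P12: (no match → NULL) → NULL
bin=P17: qty < 539 OR aisle = 'C2' → 20
bin=P38: (no match → NULL) → NULL
bin=P51: qty < 530 OR aisle = 'A1' → -17
bin=P56: qty < 530 OR aisle = 'A1' → -40
bin=P64: (no match → NULL) → NULL
bin=P70: qty < 530 OR aisle = 'A1' → -10
bin=P74: qty < 530 OR aisle = 'A1' → -5
bin=P76: qty < 530 OR aisle = 'A1' → -8
bin=P78: (no match → NULL) → NULL
bin=P80: qty < 530 OR aisle = 'A1' → -48
bin=P82: qty < 530 OR aisle = 'A1' → -35
bin=P85: qty < 530 OR aisle = 'A1' → -34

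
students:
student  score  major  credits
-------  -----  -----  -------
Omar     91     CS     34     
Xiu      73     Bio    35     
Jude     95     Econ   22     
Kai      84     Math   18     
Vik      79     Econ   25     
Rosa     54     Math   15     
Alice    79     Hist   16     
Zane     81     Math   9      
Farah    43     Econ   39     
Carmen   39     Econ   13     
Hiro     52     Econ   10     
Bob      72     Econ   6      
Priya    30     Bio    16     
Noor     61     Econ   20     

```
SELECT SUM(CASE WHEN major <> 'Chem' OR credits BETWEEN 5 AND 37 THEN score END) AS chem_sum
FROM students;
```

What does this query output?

student=Omar: ✓ → 91
student=Xiu: ✓ → 73
student=Jude: ✓ → 95
student=Kai: ✓ → 84
student=Vik: ✓ → 79
student=Rosa: ✓ → 54
student=Alice: ✓ → 79
student=Zane: ✓ → 81
student=Farah: ✓ → 43
student=Carmen: ✓ → 39
student=Hiro: ✓ → 52
student=Bob: ✓ → 72
student=Priya: ✓ → 30
student=Noor: ✓ → 61
chem_sum = 91 + 73 + 95 + 84 + 79 + 54 + 79 + 81 + 43 + 39 + 52 + 72 + 30 + 61 = 933

933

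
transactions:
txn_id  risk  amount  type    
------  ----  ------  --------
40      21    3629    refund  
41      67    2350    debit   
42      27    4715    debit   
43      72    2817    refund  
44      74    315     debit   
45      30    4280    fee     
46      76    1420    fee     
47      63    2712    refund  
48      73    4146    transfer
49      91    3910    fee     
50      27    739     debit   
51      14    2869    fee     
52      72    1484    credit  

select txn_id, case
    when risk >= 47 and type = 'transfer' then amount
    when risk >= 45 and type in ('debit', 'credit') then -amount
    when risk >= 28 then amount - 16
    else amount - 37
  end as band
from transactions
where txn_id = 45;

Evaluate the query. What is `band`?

4264

txn_id = 45: risk=30, amount=4280, type=fee.
risk >= 47 and type = 'transfer' → false
risk >= 45 and type in ('debit', 'credit') → false
risk >= 28 → true → 4264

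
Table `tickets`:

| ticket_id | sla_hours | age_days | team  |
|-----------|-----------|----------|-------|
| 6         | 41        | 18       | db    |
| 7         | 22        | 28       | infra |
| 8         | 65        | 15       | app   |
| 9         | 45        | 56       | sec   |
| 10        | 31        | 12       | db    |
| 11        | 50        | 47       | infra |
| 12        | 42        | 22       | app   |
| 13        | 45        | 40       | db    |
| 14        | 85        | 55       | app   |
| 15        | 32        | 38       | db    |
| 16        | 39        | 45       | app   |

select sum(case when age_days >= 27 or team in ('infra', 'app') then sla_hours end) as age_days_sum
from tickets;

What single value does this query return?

425

ticket_id=6: ✗
ticket_id=7: ✓ → 22
ticket_id=8: ✓ → 65
ticket_id=9: ✓ → 45
ticket_id=10: ✗
ticket_id=11: ✓ → 50
ticket_id=12: ✓ → 42
ticket_id=13: ✓ → 45
ticket_id=14: ✓ → 85
ticket_id=15: ✓ → 32
ticket_id=16: ✓ → 39
age_days_sum = 22 + 65 + 45 + 50 + 42 + 45 + 85 + 32 + 39 = 425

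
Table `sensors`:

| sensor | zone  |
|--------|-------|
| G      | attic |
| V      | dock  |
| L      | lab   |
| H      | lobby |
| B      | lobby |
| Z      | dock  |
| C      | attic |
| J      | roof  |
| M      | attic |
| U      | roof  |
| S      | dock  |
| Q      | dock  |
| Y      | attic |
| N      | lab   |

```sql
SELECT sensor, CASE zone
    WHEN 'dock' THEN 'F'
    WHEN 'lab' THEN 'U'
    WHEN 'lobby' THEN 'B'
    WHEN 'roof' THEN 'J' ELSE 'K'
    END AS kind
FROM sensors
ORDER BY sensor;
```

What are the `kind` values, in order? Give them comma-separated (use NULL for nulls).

sensor=B: zone='lobby' → B
sensor=C: ELSE → K
sensor=G: ELSE → K
sensor=H: zone='lobby' → B
sensor=J: zone='roof' → J
sensor=L: zone='lab' → U
sensor=M: ELSE → K
sensor=N: zone='lab' → U
sensor=Q: zone='dock' → F
sensor=S: zone='dock' → F
sensor=U: zone='roof' → J
sensor=V: zone='dock' → F
sensor=Y: ELSE → K
sensor=Z: zone='dock' → F

B, K, K, B, J, U, K, U, F, F, J, F, K, F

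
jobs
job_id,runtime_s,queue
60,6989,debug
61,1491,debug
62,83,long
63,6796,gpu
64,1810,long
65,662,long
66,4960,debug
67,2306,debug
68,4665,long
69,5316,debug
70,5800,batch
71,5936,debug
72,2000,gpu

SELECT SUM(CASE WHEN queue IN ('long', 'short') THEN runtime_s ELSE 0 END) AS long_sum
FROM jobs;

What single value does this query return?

job_id=60: ✗
job_id=61: ✗
job_id=62: ✓ → 83
job_id=63: ✗
job_id=64: ✓ → 1810
job_id=65: ✓ → 662
job_id=66: ✗
job_id=67: ✗
job_id=68: ✓ → 4665
job_id=69: ✗
job_id=70: ✗
job_id=71: ✗
job_id=72: ✗
long_sum = 83 + 1810 + 662 + 4665 = 7220

7220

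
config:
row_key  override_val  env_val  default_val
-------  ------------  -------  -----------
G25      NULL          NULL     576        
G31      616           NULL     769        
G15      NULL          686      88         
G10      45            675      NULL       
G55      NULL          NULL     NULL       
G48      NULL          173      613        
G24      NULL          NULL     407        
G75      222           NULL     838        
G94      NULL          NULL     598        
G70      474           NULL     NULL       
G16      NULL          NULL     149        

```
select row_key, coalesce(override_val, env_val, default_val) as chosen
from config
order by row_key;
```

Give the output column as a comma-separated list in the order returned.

row_key=G10: override_val=45 → 45
row_key=G15: override_val=NULL, env_val=686 → 686
row_key=G16: override_val=NULL, env_val=NULL, default_val=149 → 149
row_key=G24: override_val=NULL, env_val=NULL, default_val=407 → 407
row_key=G25: override_val=NULL, env_val=NULL, default_val=576 → 576
row_key=G31: override_val=616 → 616
row_key=G48: override_val=NULL, env_val=173 → 173
row_key=G55: override_val=NULL, env_val=NULL, default_val=NULL (all NULL) → NULL
row_key=G70: override_val=474 → 474
row_key=G75: override_val=222 → 222
row_key=G94: override_val=NULL, env_val=NULL, default_val=598 → 598

45, 686, 149, 407, 576, 616, 173, NULL, 474, 222, 598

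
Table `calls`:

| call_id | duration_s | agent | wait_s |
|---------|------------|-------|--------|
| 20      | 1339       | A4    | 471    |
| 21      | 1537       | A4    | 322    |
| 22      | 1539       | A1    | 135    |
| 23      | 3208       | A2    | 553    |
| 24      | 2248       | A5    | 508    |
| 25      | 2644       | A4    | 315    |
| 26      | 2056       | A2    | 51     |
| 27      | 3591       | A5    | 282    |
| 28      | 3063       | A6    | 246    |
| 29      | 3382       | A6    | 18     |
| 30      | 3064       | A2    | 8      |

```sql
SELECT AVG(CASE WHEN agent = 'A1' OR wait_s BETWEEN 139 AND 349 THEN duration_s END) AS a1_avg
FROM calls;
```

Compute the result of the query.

call_id=20: ✗
call_id=21: ✓ → 1537
call_id=22: ✓ → 1539
call_id=23: ✗
call_id=24: ✗
call_id=25: ✓ → 2644
call_id=26: ✗
call_id=27: ✓ → 3591
call_id=28: ✓ → 3063
call_id=29: ✗
call_id=30: ✗
a1_avg = (1537 + 1539 + 2644 + 3591 + 3063) / 5 = 2474.8

2474.8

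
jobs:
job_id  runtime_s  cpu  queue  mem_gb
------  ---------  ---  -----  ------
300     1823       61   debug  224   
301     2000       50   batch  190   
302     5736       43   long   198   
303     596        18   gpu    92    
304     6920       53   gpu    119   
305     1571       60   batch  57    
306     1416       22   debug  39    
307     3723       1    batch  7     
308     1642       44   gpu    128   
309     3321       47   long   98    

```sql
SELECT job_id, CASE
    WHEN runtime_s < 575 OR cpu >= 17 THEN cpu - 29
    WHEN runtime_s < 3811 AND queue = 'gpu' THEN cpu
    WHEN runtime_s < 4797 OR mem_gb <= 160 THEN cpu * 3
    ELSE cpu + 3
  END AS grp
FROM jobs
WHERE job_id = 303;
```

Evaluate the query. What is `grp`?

job_id = 303: runtime_s=596, cpu=18, queue=gpu, mem_gb=92.
runtime_s < 575 OR cpu >= 17 → true → -11

-11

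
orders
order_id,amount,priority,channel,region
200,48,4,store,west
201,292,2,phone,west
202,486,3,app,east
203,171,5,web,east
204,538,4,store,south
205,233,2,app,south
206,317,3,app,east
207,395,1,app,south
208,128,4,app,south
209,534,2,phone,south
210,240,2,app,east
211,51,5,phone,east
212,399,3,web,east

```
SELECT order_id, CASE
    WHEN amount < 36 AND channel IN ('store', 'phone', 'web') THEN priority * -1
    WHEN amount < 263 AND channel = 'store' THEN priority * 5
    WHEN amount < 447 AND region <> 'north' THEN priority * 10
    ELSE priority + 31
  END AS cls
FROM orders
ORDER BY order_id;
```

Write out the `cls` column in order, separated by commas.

20, 20, 34, 50, 35, 20, 30, 10, 40, 33, 20, 50, 30

order_id=200: amount < 263 AND channel = 'store' → 20
order_id=201: amount < 447 AND region <> 'north' → 20
order_id=202: ELSE → 34
order_id=203: amount < 447 AND region <> 'north' → 50
order_id=204: ELSE → 35
order_id=205: amount < 447 AND region <> 'north' → 20
order_id=206: amount < 447 AND region <> 'north' → 30
order_id=207: amount < 447 AND region <> 'north' → 10
order_id=208: amount < 447 AND region <> 'north' → 40
order_id=209: ELSE → 33
order_id=210: amount < 447 AND region <> 'north' → 20
order_id=211: amount < 447 AND region <> 'north' → 50
order_id=212: amount < 447 AND region <> 'north' → 30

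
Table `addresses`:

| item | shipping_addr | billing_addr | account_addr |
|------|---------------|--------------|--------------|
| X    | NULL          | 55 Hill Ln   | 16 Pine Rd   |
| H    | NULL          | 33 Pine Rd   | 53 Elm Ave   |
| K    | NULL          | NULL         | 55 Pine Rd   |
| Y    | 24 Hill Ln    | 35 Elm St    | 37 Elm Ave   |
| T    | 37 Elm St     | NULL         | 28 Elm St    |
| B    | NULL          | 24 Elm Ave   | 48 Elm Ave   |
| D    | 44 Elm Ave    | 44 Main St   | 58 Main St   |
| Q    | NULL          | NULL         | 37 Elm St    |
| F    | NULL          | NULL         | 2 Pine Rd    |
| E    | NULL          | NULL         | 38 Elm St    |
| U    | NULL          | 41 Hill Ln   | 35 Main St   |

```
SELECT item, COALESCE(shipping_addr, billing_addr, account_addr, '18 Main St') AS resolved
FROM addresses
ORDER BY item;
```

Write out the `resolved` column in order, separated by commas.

24 Elm Ave, 44 Elm Ave, 38 Elm St, 2 Pine Rd, 33 Pine Rd, 55 Pine Rd, 37 Elm St, 37 Elm St, 41 Hill Ln, 55 Hill Ln, 24 Hill Ln

item=B: shipping_addr=NULL, billing_addr=24 Elm Ave → 24 Elm Ave
item=D: shipping_addr=44 Elm Ave → 44 Elm Ave
item=E: shipping_addr=NULL, billing_addr=NULL, account_addr=38 Elm St → 38 Elm St
item=F: shipping_addr=NULL, billing_addr=NULL, account_addr=2 Pine Rd → 2 Pine Rd
item=H: shipping_addr=NULL, billing_addr=33 Pine Rd → 33 Pine Rd
item=K: shipping_addr=NULL, billing_addr=NULL, account_addr=55 Pine Rd → 55 Pine Rd
item=Q: shipping_addr=NULL, billing_addr=NULL, account_addr=37 Elm St → 37 Elm St
item=T: shipping_addr=37 Elm St → 37 Elm St
item=U: shipping_addr=NULL, billing_addr=41 Hill Ln → 41 Hill Ln
item=X: shipping_addr=NULL, billing_addr=55 Hill Ln → 55 Hill Ln
item=Y: shipping_addr=24 Hill Ln → 24 Hill Ln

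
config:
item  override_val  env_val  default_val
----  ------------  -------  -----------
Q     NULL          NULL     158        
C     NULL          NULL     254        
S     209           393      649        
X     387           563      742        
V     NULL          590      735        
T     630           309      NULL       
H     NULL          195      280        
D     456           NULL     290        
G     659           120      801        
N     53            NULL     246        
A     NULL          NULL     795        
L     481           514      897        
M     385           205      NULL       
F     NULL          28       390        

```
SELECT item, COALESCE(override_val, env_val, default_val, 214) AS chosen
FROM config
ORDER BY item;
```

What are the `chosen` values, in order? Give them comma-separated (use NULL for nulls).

795, 254, 456, 28, 659, 195, 481, 385, 53, 158, 209, 630, 590, 387

item=A: override_val=NULL, env_val=NULL, default_val=795 → 795
item=C: override_val=NULL, env_val=NULL, default_val=254 → 254
item=D: override_val=456 → 456
item=F: override_val=NULL, env_val=28 → 28
item=G: override_val=659 → 659
item=H: override_val=NULL, env_val=195 → 195
item=L: override_val=481 → 481
item=M: override_val=385 → 385
item=N: override_val=53 → 53
item=Q: override_val=NULL, env_val=NULL, default_val=158 → 158
item=S: override_val=209 → 209
item=T: override_val=630 → 630
item=V: override_val=NULL, env_val=590 → 590
item=X: override_val=387 → 387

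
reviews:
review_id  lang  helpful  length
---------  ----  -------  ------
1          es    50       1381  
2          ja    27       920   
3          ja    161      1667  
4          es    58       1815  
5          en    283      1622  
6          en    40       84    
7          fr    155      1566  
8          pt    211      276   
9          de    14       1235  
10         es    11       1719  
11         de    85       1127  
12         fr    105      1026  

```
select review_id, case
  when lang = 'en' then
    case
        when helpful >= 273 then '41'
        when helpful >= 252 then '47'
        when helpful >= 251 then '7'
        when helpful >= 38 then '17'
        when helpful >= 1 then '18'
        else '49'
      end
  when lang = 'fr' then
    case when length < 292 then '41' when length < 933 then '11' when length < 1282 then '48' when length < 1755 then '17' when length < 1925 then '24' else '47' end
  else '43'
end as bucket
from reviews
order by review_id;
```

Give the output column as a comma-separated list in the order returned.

review_id=1: lang='es' → outer ELSE → 43
review_id=2: lang='ja' → outer ELSE → 43
review_id=3: lang='ja' → outer ELSE → 43
review_id=4: lang='es' → outer ELSE → 43
review_id=5: lang='en' → inner[helpful >= 273] → 41
review_id=6: lang='en' → inner[helpful >= 38] → 17
review_id=7: lang='fr' → inner[length < 1755] → 17
review_id=8: lang='pt' → outer ELSE → 43
review_id=9: lang='de' → outer ELSE → 43
review_id=10: lang='es' → outer ELSE → 43
review_id=11: lang='de' → outer ELSE → 43
review_id=12: lang='fr' → inner[length < 1282] → 48

43, 43, 43, 43, 41, 17, 17, 43, 43, 43, 43, 48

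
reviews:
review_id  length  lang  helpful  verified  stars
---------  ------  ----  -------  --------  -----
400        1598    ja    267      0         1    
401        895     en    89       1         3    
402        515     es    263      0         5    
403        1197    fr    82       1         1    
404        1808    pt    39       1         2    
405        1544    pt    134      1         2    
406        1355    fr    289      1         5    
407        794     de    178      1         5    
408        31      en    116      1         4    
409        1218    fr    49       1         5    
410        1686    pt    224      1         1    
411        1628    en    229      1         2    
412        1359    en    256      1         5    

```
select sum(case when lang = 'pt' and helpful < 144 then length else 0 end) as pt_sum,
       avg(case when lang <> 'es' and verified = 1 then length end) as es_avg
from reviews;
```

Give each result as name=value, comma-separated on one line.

pt_sum=3352, es_avg=1228.6363636364

[pt_sum: lang = 'pt' and helpful < 144]
review_id=400: ✗
review_id=401: ✗
review_id=402: ✗
review_id=403: ✗
review_id=404: ✓ → 1808
review_id=405: ✓ → 1544
review_id=406: ✗
review_id=407: ✗
review_id=408: ✗
review_id=409: ✗
review_id=410: ✗
review_id=411: ✗
review_id=412: ✗
pt_sum = 1808 + 1544 = 3352
—
[es_avg: lang <> 'es' and verified = 1]
review_id=400: ✗
review_id=401: ✓ → 895
review_id=402: ✗
review_id=403: ✓ → 1197
review_id=404: ✓ → 1808
review_id=405: ✓ → 1544
review_id=406: ✓ → 1355
review_id=407: ✓ → 794
review_id=408: ✓ → 31
review_id=409: ✓ → 1218
review_id=410: ✓ → 1686
review_id=411: ✓ → 1628
review_id=412: ✓ → 1359
es_avg = (895 + 1197 + 1808 + 1544 + 1355 + 794 + 31 + 1218 + 1686 + 1628 + 1359) / 11 = 1228.6363636364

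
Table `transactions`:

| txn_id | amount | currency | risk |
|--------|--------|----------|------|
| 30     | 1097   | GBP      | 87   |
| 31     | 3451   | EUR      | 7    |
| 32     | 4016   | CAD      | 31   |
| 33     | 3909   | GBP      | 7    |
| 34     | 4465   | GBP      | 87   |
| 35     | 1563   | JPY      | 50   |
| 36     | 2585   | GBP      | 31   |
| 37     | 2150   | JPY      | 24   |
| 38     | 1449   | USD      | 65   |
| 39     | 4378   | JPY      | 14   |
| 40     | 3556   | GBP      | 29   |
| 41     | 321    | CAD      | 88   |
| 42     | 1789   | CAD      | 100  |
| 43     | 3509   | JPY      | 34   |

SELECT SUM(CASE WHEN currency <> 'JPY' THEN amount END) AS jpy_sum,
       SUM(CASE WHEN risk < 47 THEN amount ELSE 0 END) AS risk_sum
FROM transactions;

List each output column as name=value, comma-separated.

[jpy_sum: currency <> 'JPY']
txn_id=30: ✓ → 1097
txn_id=31: ✓ → 3451
txn_id=32: ✓ → 4016
txn_id=33: ✓ → 3909
txn_id=34: ✓ → 4465
txn_id=35: ✗
txn_id=36: ✓ → 2585
txn_id=37: ✗
txn_id=38: ✓ → 1449
txn_id=39: ✗
txn_id=40: ✓ → 3556
txn_id=41: ✓ → 321
txn_id=42: ✓ → 1789
txn_id=43: ✗
jpy_sum = 1097 + 3451 + 4016 + 3909 + 4465 + 2585 + 1449 + 3556 + 321 + 1789 = 26638
—
[risk_sum: risk < 47]
txn_id=30: ✗
txn_id=31: ✓ → 3451
txn_id=32: ✓ → 4016
txn_id=33: ✓ → 3909
txn_id=34: ✗
txn_id=35: ✗
txn_id=36: ✓ → 2585
txn_id=37: ✓ → 2150
txn_id=38: ✗
txn_id=39: ✓ → 4378
txn_id=40: ✓ → 3556
txn_id=41: ✗
txn_id=42: ✗
txn_id=43: ✓ → 3509
risk_sum = 3451 + 4016 + 3909 + 2585 + 2150 + 4378 + 3556 + 3509 = 27554

jpy_sum=26638, risk_sum=27554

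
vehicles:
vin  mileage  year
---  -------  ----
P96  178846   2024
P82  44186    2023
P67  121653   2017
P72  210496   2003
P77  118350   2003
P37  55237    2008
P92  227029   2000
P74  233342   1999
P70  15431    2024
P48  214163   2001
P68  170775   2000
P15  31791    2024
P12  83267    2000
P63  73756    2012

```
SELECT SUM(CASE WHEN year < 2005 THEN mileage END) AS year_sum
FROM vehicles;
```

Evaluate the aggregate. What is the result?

vin=P96: ✗
vin=P82: ✗
vin=P67: ✗
vin=P72: ✓ → 210496
vin=P77: ✓ → 118350
vin=P37: ✗
vin=P92: ✓ → 227029
vin=P74: ✓ → 233342
vin=P70: ✗
vin=P48: ✓ → 214163
vin=P68: ✓ → 170775
vin=P15: ✗
vin=P12: ✓ → 83267
vin=P63: ✗
year_sum = 210496 + 118350 + 227029 + 233342 + 214163 + 170775 + 83267 = 1257422

1257422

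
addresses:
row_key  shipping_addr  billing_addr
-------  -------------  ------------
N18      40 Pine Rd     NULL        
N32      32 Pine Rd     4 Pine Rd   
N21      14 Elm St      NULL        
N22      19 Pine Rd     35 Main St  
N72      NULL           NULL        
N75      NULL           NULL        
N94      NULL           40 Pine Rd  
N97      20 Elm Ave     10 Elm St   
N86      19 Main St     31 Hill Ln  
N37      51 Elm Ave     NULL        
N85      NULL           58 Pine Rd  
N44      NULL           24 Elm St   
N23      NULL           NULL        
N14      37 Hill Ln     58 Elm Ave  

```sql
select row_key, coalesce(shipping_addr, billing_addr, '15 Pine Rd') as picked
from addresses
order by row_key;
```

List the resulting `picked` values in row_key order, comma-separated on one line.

37 Hill Ln, 40 Pine Rd, 14 Elm St, 19 Pine Rd, 15 Pine Rd, 32 Pine Rd, 51 Elm Ave, 24 Elm St, 15 Pine Rd, 15 Pine Rd, 58 Pine Rd, 19 Main St, 40 Pine Rd, 20 Elm Ave

row_key=N14: shipping_addr=37 Hill Ln → 37 Hill Ln
row_key=N18: shipping_addr=40 Pine Rd → 40 Pine Rd
row_key=N21: shipping_addr=14 Elm St → 14 Elm St
row_key=N22: shipping_addr=19 Pine Rd → 19 Pine Rd
row_key=N23: shipping_addr=NULL, billing_addr=NULL, → literal 15 Pine Rd → 15 Pine Rd
row_key=N32: shipping_addr=32 Pine Rd → 32 Pine Rd
row_key=N37: shipping_addr=51 Elm Ave → 51 Elm Ave
row_key=N44: shipping_addr=NULL, billing_addr=24 Elm St → 24 Elm St
row_key=N72: shipping_addr=NULL, billing_addr=NULL, → literal 15 Pine Rd → 15 Pine Rd
row_key=N75: shipping_addr=NULL, billing_addr=NULL, → literal 15 Pine Rd → 15 Pine Rd
row_key=N85: shipping_addr=NULL, billing_addr=58 Pine Rd → 58 Pine Rd
row_key=N86: shipping_addr=19 Main St → 19 Main St
row_key=N94: shipping_addr=NULL, billing_addr=40 Pine Rd → 40 Pine Rd
row_key=N97: shipping_addr=20 Elm Ave → 20 Elm Ave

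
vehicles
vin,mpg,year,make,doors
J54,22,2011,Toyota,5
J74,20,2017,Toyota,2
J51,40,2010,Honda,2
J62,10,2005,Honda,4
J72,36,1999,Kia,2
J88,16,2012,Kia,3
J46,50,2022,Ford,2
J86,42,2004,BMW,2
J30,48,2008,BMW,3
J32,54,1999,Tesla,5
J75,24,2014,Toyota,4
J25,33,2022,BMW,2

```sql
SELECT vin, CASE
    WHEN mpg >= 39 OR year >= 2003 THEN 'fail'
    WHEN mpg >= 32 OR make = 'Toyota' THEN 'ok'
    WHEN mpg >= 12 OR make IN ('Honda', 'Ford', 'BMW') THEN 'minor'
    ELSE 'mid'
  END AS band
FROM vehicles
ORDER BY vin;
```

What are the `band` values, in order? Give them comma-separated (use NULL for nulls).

vin=J25: mpg >= 39 OR year >= 2003 → fail
vin=J30: mpg >= 39 OR year >= 2003 → fail
vin=J32: mpg >= 39 OR year >= 2003 → fail
vin=J46: mpg >= 39 OR year >= 2003 → fail
vin=J51: mpg >= 39 OR year >= 2003 → fail
vin=J54: mpg >= 39 OR year >= 2003 → fail
vin=J62: mpg >= 39 OR year >= 2003 → fail
vin=J72: mpg >= 32 OR make = 'Toyota' → ok
vin=J74: mpg >= 39 OR year >= 2003 → fail
vin=J75: mpg >= 39 OR year >= 2003 → fail
vin=J86: mpg >= 39 OR year >= 2003 → fail
vin=J88: mpg >= 39 OR year >= 2003 → fail

fail, fail, fail, fail, fail, fail, fail, ok, fail, fail, fail, fail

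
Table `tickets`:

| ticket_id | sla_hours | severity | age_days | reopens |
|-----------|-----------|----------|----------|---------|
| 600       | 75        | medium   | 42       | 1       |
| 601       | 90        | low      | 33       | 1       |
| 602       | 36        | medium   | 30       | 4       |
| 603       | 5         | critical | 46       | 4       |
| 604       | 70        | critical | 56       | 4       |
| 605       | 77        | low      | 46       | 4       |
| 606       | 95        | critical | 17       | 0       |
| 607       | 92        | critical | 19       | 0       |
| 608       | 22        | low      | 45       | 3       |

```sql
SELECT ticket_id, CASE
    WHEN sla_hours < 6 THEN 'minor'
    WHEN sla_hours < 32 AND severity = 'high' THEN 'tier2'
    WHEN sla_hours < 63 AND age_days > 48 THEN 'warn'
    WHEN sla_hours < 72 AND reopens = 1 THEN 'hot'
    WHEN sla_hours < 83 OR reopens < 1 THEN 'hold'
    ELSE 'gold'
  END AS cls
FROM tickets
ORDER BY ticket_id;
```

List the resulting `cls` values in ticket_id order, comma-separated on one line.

ticket_id=600: sla_hours < 83 OR reopens < 1 → hold
ticket_id=601: ELSE → gold
ticket_id=602: sla_hours < 83 OR reopens < 1 → hold
ticket_id=603: sla_hours < 6 → minor
ticket_id=604: sla_hours < 83 OR reopens < 1 → hold
ticket_id=605: sla_hours < 83 OR reopens < 1 → hold
ticket_id=606: sla_hours < 83 OR reopens < 1 → hold
ticket_id=607: sla_hours < 83 OR reopens < 1 → hold
ticket_id=608: sla_hours < 83 OR reopens < 1 → hold

hold, gold, hold, minor, hold, hold, hold, hold, hold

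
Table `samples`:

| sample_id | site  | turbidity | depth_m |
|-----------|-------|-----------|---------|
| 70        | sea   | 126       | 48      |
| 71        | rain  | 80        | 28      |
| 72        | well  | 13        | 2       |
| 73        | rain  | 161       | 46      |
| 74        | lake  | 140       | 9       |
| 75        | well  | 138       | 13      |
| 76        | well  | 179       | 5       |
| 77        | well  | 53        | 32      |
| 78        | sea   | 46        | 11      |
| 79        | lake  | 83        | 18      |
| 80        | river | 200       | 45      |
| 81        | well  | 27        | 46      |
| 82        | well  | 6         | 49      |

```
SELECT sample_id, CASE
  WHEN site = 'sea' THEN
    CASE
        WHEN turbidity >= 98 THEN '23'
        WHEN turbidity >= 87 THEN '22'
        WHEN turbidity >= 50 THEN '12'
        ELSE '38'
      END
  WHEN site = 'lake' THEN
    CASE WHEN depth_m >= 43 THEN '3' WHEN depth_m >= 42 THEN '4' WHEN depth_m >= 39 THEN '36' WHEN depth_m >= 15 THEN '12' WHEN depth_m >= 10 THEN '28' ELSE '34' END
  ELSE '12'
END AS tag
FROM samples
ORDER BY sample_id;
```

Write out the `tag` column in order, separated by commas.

sample_id=70: site='sea' → inner[turbidity >= 98] → 23
sample_id=71: site='rain' → outer ELSE → 12
sample_id=72: site='well' → outer ELSE → 12
sample_id=73: site='rain' → outer ELSE → 12
sample_id=74: site='lake' → inner[ELSE] → 34
sample_id=75: site='well' → outer ELSE → 12
sample_id=76: site='well' → outer ELSE → 12
sample_id=77: site='well' → outer ELSE → 12
sample_id=78: site='sea' → inner[ELSE] → 38
sample_id=79: site='lake' → inner[depth_m >= 15] → 12
sample_id=80: site='river' → outer ELSE → 12
sample_id=81: site='well' → outer ELSE → 12
sample_id=82: site='well' → outer ELSE → 12

23, 12, 12, 12, 34, 12, 12, 12, 38, 12, 12, 12, 12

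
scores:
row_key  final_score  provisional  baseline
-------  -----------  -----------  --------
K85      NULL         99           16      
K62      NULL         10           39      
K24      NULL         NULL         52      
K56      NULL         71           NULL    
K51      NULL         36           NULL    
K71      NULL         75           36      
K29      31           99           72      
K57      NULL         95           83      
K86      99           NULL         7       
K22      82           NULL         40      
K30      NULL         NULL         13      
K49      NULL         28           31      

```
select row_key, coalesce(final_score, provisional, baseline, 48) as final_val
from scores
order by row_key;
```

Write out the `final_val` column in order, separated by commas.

row_key=K22: final_score=82 → 82
row_key=K24: final_score=NULL, provisional=NULL, baseline=52 → 52
row_key=K29: final_score=31 → 31
row_key=K30: final_score=NULL, provisional=NULL, baseline=13 → 13
row_key=K49: final_score=NULL, provisional=28 → 28
row_key=K51: final_score=NULL, provisional=36 → 36
row_key=K56: final_score=NULL, provisional=71 → 71
row_key=K57: final_score=NULL, provisional=95 → 95
row_key=K62: final_score=NULL, provisional=10 → 10
row_key=K71: final_score=NULL, provisional=75 → 75
row_key=K85: final_score=NULL, provisional=99 → 99
row_key=K86: final_score=99 → 99

82, 52, 31, 13, 28, 36, 71, 95, 10, 75, 99, 99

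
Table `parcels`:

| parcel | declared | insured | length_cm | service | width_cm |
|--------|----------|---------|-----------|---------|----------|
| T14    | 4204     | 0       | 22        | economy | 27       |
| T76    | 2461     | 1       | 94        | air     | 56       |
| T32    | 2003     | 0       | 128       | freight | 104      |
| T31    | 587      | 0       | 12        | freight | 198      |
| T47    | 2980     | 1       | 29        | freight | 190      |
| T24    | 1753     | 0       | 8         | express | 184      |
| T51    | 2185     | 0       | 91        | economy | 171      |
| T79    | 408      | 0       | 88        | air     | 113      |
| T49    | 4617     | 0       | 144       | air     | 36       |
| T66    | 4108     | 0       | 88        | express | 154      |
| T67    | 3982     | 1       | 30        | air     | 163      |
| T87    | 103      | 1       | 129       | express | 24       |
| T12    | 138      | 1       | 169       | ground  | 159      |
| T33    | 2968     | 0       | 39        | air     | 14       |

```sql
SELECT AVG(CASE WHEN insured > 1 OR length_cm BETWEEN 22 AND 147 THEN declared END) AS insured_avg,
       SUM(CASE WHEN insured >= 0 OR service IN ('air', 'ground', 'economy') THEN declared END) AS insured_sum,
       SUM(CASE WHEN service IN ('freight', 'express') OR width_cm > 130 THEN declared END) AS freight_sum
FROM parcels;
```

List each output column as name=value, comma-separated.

[insured_avg: insured > 1 OR length_cm BETWEEN 22 AND 147]
parcel=T14: ✓ → 4204
parcel=T76: ✓ → 2461
parcel=T32: ✓ → 2003
parcel=T31: ✗
parcel=T47: ✓ → 2980
parcel=T24: ✗
parcel=T51: ✓ → 2185
parcel=T79: ✓ → 408
parcel=T49: ✓ → 4617
parcel=T66: ✓ → 4108
parcel=T67: ✓ → 3982
parcel=T87: ✓ → 103
parcel=T12: ✗
parcel=T33: ✓ → 2968
insured_avg = (4204 + 2461 + 2003 + 2980 + 2185 + 408 + 4617 + 4108 + 3982 + 103 + 2968) / 11 = 2729
—
[insured_sum: insured >= 0 OR service IN ('air', 'ground', 'economy')]
parcel=T14: ✓ → 4204
parcel=T76: ✓ → 2461
parcel=T32: ✓ → 2003
parcel=T31: ✓ → 587
parcel=T47: ✓ → 2980
parcel=T24: ✓ → 1753
parcel=T51: ✓ → 2185
parcel=T79: ✓ → 408
parcel=T49: ✓ → 4617
parcel=T66: ✓ → 4108
parcel=T67: ✓ → 3982
parcel=T87: ✓ → 103
parcel=T12: ✓ → 138
parcel=T33: ✓ → 2968
insured_sum = 4204 + 2461 + 2003 + 587 + 2980 + 1753 + 2185 + 408 + 4617 + 4108 + 3982 + 103 + 138 + 2968 = 32497
—
[freight_sum: service IN ('freight', 'express') OR width_cm > 130]
parcel=T14: ✗
parcel=T76: ✗
parcel=T32: ✓ → 2003
parcel=T31: ✓ → 587
parcel=T47: ✓ → 2980
parcel=T24: ✓ → 1753
parcel=T51: ✓ → 2185
parcel=T79: ✗
parcel=T49: ✗
parcel=T66: ✓ → 4108
parcel=T67: ✓ → 3982
parcel=T87: ✓ → 103
parcel=T12: ✓ → 138
parcel=T33: ✗
freight_sum = 2003 + 587 + 2980 + 1753 + 2185 + 4108 + 3982 + 103 + 138 = 17839

insured_avg=2729, insured_sum=32497, freight_sum=17839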